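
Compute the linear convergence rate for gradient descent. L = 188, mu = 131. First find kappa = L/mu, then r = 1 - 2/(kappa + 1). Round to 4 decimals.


Step 1: Compute the condition number.
kappa = L/mu = 188/131 = 1.4351
Step 2: Compute the convergence rate.
r = 1 - 2/(kappa + 1) = 1 - 2*mu/(L + mu) = (L - mu)/(L + mu) = 57/319 = 0.1787


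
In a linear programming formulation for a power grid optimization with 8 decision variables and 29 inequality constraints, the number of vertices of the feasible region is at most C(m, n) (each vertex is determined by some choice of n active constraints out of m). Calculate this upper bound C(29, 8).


Each vertex corresponds to some choice of n active constraints out of m, so the number of vertices is at most C(m, n) = m! / (n!(m-n)!).
m = 29, n = 8
Numerator: 29 * 28 * 27 * 26 * 25 * 24 * 23 * 22
Denominator: 8! = 40320
C(29, 8) = 4292145


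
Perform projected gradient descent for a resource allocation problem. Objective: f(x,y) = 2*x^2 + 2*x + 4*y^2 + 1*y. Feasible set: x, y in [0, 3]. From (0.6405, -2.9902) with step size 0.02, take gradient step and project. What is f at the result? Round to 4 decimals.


Step 1: Compute gradient at (0.6405, -2.9902).
grad_x = 2*2*0.6405 + 2 = 4.562
grad_y = 2*4*-2.9902 + 1 = -22.9216
Step 2: Gradient step.
x_raw = 0.6405 - 0.02*4.562 = 0.5493
y_raw = -2.9902 - 0.02*-22.9216 = -2.5318
Step 3: Project onto [0, 3].
x_proj = clip(0.5493) = 0.5493
y_proj = clip(-2.5318) = 0.0
Step 4: Evaluate f.
f(0.5493, 0.0) = 1.7019


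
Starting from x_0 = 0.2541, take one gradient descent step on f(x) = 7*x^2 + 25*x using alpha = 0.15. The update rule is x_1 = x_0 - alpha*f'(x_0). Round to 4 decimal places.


We compute the gradient at x_0 and apply the update.
f'(x) = 14*x + 25
f'(0.2541) = 14*0.2541 + 25 = 28.5574
x_1 = 0.2541 - 0.15*28.5574 = -4.0295


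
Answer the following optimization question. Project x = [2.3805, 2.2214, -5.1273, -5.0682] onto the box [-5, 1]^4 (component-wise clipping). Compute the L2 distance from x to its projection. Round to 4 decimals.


Project each component onto [-5, 1].
clip(2.3805) = 1.0, clip(2.2214) = 1.0, clip(-5.1273) = -5.0, clip(-5.0682) = -5.0
Projection = [1.0, 1.0, -5.0, -5.0]
Squared diffs: [1.9058, 1.4918, 0.0162, 0.0047]
Distance = sqrt(3.4185) = 1.8489


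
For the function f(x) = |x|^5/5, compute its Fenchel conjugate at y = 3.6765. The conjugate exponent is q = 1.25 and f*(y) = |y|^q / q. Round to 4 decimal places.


The conjugate exponent q satisfies 1/p + 1/q = 1.
p = 5, so q = 5/(5 - 1) = 1.25
|y|^q = 3.6765^1.25 = 5.0909
f*(3.6765) = 5.0909 / 1.25 = 4.0727


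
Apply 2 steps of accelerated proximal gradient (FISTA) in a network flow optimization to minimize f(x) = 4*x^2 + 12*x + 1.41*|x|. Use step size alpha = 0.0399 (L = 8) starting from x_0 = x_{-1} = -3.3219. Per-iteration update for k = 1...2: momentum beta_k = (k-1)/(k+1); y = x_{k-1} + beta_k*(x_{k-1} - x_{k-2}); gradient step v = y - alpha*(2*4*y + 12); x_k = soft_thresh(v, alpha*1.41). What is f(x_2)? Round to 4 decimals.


FISTA on f(x) = 4*x^2 + 12*x + 1.41*|x|
L = 8, alpha = 0.0399
Iteration 1: beta = 0.0, y = -3.3219 + 0.0*(-3.3219 + 3.3219) = -3.3219
  grad(y) = -14.5752, v = y - alpha*grad = -2.7403
  prox(v) = soft_thresh(-2.7403, 0.0563) = -2.6841
Iteration 2: beta = 0.3333, y = -2.6841 + 0.3333*(-2.6841 + 3.3219) = -2.4715
  grad(y) = -7.7719, v = y - alpha*grad = -2.1614
  prox(v) = soft_thresh(-2.1614, 0.0563) = -2.1051
f(x_2) = 4*(-2.1051)^2 + 12*(-2.1051) + 1.41*|-2.1051| = -4.567


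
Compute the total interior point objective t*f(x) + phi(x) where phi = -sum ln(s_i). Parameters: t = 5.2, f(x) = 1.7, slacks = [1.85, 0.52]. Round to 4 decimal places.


Step 1: Compute log-barrier.
ln values: [0.6152, -0.6539]
phi = -(0.6152 - 0.6539) = 0.0387
Step 2: Compute augmented objective.
t*f(x) = 5.2*1.7 = 8.84
Total = 8.84 + 0.0387 = 8.8787


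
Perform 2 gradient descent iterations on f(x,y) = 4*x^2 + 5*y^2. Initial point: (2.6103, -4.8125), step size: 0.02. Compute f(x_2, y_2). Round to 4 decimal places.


Gradient descent on f(x,y) = 4*x^2 + 5*y^2.
Starting point: (2.6103, -4.8125), alpha = 0.02
Step 1: grad_x = 2*4*2.6103 = 20.8824, grad_y = 2*5*-4.8125 = -48.125
  x_1 = 2.6103 - 0.02*20.8824 = 2.1927
  y_1 = -4.8125 - 0.02*-48.125 = -3.85
Step 2: grad_x = 2*4*2.1927 = 17.5412, grad_y = 2*5*-3.85 = -38.5
  x_2 = 2.1927 - 0.02*17.5412 = 1.8418
  y_2 = -3.85 - 0.02*-38.5 = -3.08
f(1.8418, -3.08) = 4*1.8418^2 + 5*(-3.08)^2 = 61.0013


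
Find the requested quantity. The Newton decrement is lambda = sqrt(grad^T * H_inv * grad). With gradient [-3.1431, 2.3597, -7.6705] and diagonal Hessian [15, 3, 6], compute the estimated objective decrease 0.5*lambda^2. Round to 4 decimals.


Step 1: H is diagonal, so H^(-1) * g = [-0.2095, 0.7866, -1.2784].
Step 2: g^T H^(-1) g = sum_i g_i^2 / H_ii
  = (-3.1431)^2/15 + (2.3597)^2/3 + (-7.6705)^2/6
  = 0.6586 + 1.8561 + 9.8061 = 12.3208
Step 3: Objective decrease = 0.5 * g^T H^(-1) g = 6.1604


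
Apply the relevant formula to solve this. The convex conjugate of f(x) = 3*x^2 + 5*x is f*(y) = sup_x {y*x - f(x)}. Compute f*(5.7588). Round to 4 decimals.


f*(y) = sup_x {y*x - a*x^2 - b*x} = sup_x {(y-b)*x - a*x^2}
FOC: (y - b) - 2a*x = 0 => x* = (y - b)/(2a)
x* = (5.7588 - 5)/(2*3) = 0.1265
f*(5.7588) = (y-b)^2/(4a) = (5.7588 - 5)^2/(4*3)
= 0.5758/12 = 0.048


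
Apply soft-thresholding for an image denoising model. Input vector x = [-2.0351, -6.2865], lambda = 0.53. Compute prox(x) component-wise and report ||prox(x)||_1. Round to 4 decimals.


Soft-thresholding with lambda = 0.53:
prox(-2.0351) = sign(-2.0351)*max(|-2.0351| - 0.53, 0) = -1.5051
prox(-6.2865) = sign(-6.2865)*max(|-6.2865| - 0.53, 0) = -5.7565
prox(x) = [-1.5051, -5.7565]
||prox(x)||_1 = 1.5051 + 5.7565 = 7.2616


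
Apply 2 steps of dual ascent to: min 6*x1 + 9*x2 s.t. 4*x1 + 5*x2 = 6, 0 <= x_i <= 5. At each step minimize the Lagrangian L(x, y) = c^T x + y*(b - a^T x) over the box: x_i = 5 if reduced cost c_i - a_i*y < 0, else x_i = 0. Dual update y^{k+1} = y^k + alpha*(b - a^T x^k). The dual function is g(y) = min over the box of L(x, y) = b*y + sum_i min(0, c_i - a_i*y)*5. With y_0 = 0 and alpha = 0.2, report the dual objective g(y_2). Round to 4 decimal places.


Dual ascent for LP: min 6*x1 + 9*x2, 4*x1 + 5*x2 = 6, 0 <= x_i <= 5
Step 1: y^k = 0.0, reduced costs: (6.0, 9.0)
  x^k = (0.0, 0.0), subgradient = b - a^T x = 6.0
  y^{k+1} = 0.0 + 0.2*6.0 = 1.2
Step 2: y^k = 1.2, reduced costs: (1.2, 3.0)
  x^k = (0.0, 0.0), subgradient = b - a^T x = 6.0
  y^{k+1} = 1.2 + 0.2*6.0 = 2.4
Dual objective at y_2 = 2.4: reduced costs (-3.6, -3.0), box minimizer x = (5.0, 5.0)
g(y_2) = b*y + (c1 - a1*y)*x1 + (c2 - a2*y)*x2 = 6*2.4 + (-3.6)*5.0 + (-3.0)*5.0 = 14.4 - 18.0 - 15.0 = -18.6


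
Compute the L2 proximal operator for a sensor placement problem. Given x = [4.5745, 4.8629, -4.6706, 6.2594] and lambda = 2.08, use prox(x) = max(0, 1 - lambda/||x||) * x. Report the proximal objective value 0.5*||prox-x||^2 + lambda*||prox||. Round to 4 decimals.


Step 1: Compute ||x||.
||x|| = 10.2747
Step 2: Compute scaling factor.
scale = max(0, 1 - 2.08/10.2747) = 0.7976
Step 3: prox(x) = [3.6484, 3.8785, -3.7251, 4.9922]
||prox(x)|| = 8.1947
Step 4: Proximal objective.
0.5*||prox-x||^2 = 2.1632
lambda*||prox|| = 17.045
Total = 19.2081


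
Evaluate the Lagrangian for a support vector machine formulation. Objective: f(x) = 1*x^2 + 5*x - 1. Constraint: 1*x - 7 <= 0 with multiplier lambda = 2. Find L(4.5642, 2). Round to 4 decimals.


Step 1: Evaluate f(x).
f(4.5642) = 1*4.5642^2 + 5*4.5642 - 1 = 42.6529
Step 2: Evaluate g(x).
g(4.5642) = 1*4.5642 - 7 = -2.4358
Step 3: Compute Lagrangian.
L = 42.6529 + 2*-2.4358 = 37.7813


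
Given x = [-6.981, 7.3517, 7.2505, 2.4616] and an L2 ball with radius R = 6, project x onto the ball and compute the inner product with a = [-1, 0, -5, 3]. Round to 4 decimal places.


Step 1: Compute ||x|| (intermediates to 6 decimals).
||x|| = sqrt((-6.981)^2 + 7.3517^2 + 7.2505^2 + 2.4616^2) = 12.704766
Step 2: Project.
Since ||x|| > R, scale = R/||x|| = 6/12.704766 = 0.472264, proj(x) = scale * x
proj(x) = [-3.296875, 3.471943, 3.42415, 1.162525]
Step 3: Dot product.
a^T * proj(x) = -1*(-3.296875) + 0*3.471943 - 5*3.42415 + 3*1.162525 = -10.3363


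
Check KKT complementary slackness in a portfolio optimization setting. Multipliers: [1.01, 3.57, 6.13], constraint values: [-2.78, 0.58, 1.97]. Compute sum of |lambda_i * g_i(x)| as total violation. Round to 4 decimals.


KKT complementary slackness check:
lambda_1 * g_1 = 1.01 * -2.78 = -2.8078
lambda_2 * g_2 = 3.57 * 0.58 = 2.0706
lambda_3 * g_3 = 6.13 * 1.97 = 12.0761
Total violation = 2.8078 + 2.0706 + 12.0761 = 16.9545


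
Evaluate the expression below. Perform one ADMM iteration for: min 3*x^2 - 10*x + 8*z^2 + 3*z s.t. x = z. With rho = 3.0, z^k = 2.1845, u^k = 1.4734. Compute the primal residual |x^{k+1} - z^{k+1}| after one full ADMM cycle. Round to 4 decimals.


ADMM iteration with rho = 3.0, z^k = 2.1845, u^k = 1.4734
Step 1: x-update.
Minimize 3*x^2 - 10*x + (3.0/2)*(x - 2.1845 + 1.4734)^2
FOC: (2*3 + 3.0)*x = 10 + 3.0*(2.1845 - 1.4734)
x^{k+1} = 1.3481
Step 2: z-update.
Minimize 8*z^2 + 3*z + (3.0/2)*(1.3481 - z + 1.4734)^2
FOC: (2*8 + 3.0)*z = -3 + 3.0*(1.3481 + 1.4734)
z^{k+1} = 0.2876
Step 3: u-update.
u^{k+1} = 1.4734 + 1.3481 - 0.2876 = 2.5339
Step 4: Primal residual = |1.3481 - 0.2876| = 1.0605


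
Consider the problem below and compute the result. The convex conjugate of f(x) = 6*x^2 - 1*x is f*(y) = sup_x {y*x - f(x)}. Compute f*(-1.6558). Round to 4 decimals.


f*(y) = sup_x {y*x - a*x^2 - b*x} = sup_x {(y-b)*x - a*x^2}
FOC: (y - b) - 2a*x = 0 => x* = (y - b)/(2a)
x* = (-1.6558 + 1)/(2*6) = -0.0547
f*(-1.6558) = (y-b)^2/(4a) = (-1.6558 + 1)^2/(4*6)
= 0.4301/24 = 0.0179


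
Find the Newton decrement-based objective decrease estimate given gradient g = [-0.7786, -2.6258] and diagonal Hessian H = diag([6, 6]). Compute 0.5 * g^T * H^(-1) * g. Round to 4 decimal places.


Step 1: H is diagonal, so H^(-1) * g = [-0.1298, -0.4376].
Step 2: g^T H^(-1) g = sum_i g_i^2 / H_ii
  = (-0.7786)^2/6 + (-2.6258)^2/6
  = 0.101 + 1.1491 = 1.2502
Step 3: Objective decrease = 0.5 * g^T H^(-1) g = 0.6251


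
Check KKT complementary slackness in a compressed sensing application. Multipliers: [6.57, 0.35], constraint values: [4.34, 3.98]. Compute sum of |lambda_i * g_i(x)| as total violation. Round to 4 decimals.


KKT complementary slackness check:
lambda_1 * g_1 = 6.57 * 4.34 = 28.5138
lambda_2 * g_2 = 0.35 * 3.98 = 1.393
Total violation = 28.5138 + 1.393 = 29.9068


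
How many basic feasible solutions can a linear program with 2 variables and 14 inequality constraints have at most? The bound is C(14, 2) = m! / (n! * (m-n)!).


Each vertex corresponds to some choice of n active constraints out of m, so the number of vertices is at most C(m, n) = m! / (n!(m-n)!).
m = 14, n = 2
Numerator: 14 * 13
Denominator: 2! = 2
C(14, 2) = 91


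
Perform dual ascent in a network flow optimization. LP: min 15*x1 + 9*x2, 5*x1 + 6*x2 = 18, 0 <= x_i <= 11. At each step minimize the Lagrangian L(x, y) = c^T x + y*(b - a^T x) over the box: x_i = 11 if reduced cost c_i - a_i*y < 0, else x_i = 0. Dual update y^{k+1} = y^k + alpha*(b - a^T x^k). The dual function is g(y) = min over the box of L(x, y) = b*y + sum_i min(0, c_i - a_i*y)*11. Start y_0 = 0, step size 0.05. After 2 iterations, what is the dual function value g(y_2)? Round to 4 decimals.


Dual ascent for LP: min 15*x1 + 9*x2, 5*x1 + 6*x2 = 18, 0 <= x_i <= 11
Step 1: y^k = 0.0, reduced costs: (15.0, 9.0)
  x^k = (0.0, 0.0), subgradient = b - a^T x = 18.0
  y^{k+1} = 0.0 + 0.05*18.0 = 0.9
Step 2: y^k = 0.9, reduced costs: (10.5, 3.6)
  x^k = (0.0, 0.0), subgradient = b - a^T x = 18.0
  y^{k+1} = 0.9 + 0.05*18.0 = 1.8
Dual objective at y_2 = 1.8: reduced costs (6.0, -1.8), box minimizer x = (0.0, 11.0)
g(y_2) = b*y + (c1 - a1*y)*x1 + (c2 - a2*y)*x2 = 18*1.8 + 6.0*0.0 + (-1.8)*11.0 = 32.4 + 0.0 - 19.8 = 12.6


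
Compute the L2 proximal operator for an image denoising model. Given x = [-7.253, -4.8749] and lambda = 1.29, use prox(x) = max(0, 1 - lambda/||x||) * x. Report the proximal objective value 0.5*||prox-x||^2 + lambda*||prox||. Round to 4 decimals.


Step 1: Compute ||x||.
||x|| = 8.739
Step 2: Compute scaling factor.
scale = max(0, 1 - 1.29/8.739) = 0.8524
Step 3: prox(x) = [-6.1824, -4.1553]
||prox(x)|| = 7.449
Step 4: Proximal objective.
0.5*||prox-x||^2 = 0.8321
lambda*||prox|| = 9.6092
Total = 10.4413


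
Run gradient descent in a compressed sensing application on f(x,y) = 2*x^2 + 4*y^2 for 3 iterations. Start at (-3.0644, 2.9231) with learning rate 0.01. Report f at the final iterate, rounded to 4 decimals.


Gradient descent on f(x,y) = 2*x^2 + 4*y^2.
Starting point: (-3.0644, 2.9231), alpha = 0.01
Step 1: grad_x = 2*2*-3.0644 = -12.2576, grad_y = 2*4*2.9231 = 23.3848
  x_1 = -3.0644 - 0.01*-12.2576 = -2.9418
  y_1 = 2.9231 - 0.01*23.3848 = 2.6893
Step 2: grad_x = 2*2*-2.9418 = -11.7673, grad_y = 2*4*2.6893 = 21.514
  x_2 = -2.9418 - 0.01*-11.7673 = -2.8242
  y_2 = 2.6893 - 0.01*21.514 = 2.4741
Step 3: grad_x = 2*2*-2.8242 = -11.2966, grad_y = 2*4*2.4741 = 19.7929
  x_3 = -2.8242 - 0.01*-11.2966 = -2.7112
  y_3 = 2.4741 - 0.01*19.7929 = 2.2762
f(-2.7112, 2.2762) = 2*(-2.7112)^2 + 4*2.2762^2 = 35.4251


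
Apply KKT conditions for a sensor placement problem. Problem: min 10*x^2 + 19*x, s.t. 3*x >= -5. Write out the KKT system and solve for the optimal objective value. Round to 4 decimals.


Step 1: Try lambda = 0 (constraint inactive).
Stationarity: 2*10*x + 19 = 0
x* = -19/(2*10) = -0.95
Check constraint: 3*-0.95 = -2.85 >= -5 -- satisfied.
Step 2: Compute optimal value.
f(x*) = 10*(-0.95)^2 + 19*(-0.95) = -9.025


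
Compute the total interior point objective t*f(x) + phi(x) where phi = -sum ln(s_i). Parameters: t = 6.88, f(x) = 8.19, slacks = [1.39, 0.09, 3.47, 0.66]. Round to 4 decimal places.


Step 1: Compute log-barrier.
ln values: [0.3293, -2.4079, 1.2442, -0.4155]
phi = -(0.3293 - 2.4079 + 1.2442 - 0.4155) = 1.25
Step 2: Compute augmented objective.
t*f(x) = 6.88*8.19 = 56.3472
Total = 56.3472 + 1.25 = 57.5972


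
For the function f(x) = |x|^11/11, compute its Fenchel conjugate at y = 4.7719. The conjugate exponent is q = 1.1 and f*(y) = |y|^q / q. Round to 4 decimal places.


The conjugate exponent q satisfies 1/p + 1/q = 1.
p = 11, so q = 11/(11 - 1) = 1.1
|y|^q = 4.7719^1.1 = 5.5791
f*(4.7719) = 5.5791 / 1.1 = 5.0719


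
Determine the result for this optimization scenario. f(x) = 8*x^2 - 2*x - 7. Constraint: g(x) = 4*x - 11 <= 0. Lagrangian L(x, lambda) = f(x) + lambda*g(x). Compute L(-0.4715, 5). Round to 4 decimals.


Step 1: Evaluate f(x).
f(-0.4715) = 8*(-0.4715)^2 - 2*(-0.4715) - 7 = -4.2785
Step 2: Evaluate g(x).
g(-0.4715) = 4*-0.4715 - 11 = -12.886
Step 3: Compute Lagrangian.
L = -4.2785 + 5*-12.886 = -68.7085


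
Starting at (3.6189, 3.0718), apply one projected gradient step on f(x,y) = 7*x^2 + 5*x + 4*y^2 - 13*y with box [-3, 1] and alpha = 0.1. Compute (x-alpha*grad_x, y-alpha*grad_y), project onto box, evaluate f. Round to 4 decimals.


Step 1: Compute gradient at (3.6189, 3.0718).
grad_x = 2*7*3.6189 + 5 = 55.6646
grad_y = 2*4*3.0718 - 13 = 11.5744
Step 2: Gradient step.
x_raw = 3.6189 - 0.1*55.6646 = -1.9476
y_raw = 3.0718 - 0.1*11.5744 = 1.9144
Step 3: Project onto [-3, 1].
x_proj = clip(-1.9476) = -1.9476
y_proj = clip(1.9144) = 1.0
Step 4: Evaluate f.
f(-1.9476, 1.0) = 7.8131


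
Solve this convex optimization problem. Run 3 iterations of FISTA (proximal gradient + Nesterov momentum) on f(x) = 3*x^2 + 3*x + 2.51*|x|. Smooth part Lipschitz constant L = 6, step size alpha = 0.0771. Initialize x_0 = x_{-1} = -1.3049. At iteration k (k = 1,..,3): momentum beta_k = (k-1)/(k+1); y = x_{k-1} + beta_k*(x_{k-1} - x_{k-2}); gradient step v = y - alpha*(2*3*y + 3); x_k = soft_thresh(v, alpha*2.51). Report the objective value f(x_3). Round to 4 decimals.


FISTA on f(x) = 3*x^2 + 3*x + 2.51*|x|
L = 6, alpha = 0.0771
Iteration 1: beta = 0.0, y = -1.3049 + 0.0*(-1.3049 + 1.3049) = -1.3049
  grad(y) = -4.8294, v = y - alpha*grad = -0.9326
  prox(v) = soft_thresh(-0.9326, 0.1935) = -0.739
Iteration 2: beta = 0.3333, y = -0.739 + 0.3333*(-0.739 + 1.3049) = -0.5504
  grad(y) = -0.3025, v = y - alpha*grad = -0.5271
  prox(v) = soft_thresh(-0.5271, 0.1935) = -0.3336
Iteration 3: beta = 0.5, y = -0.3336 + 0.5*(-0.3336 + 0.739) = -0.1308
  grad(y) = 2.215, v = y - alpha*grad = -0.3016
  prox(v) = soft_thresh(-0.3016, 0.1935) = -0.1081
f(x_3) = 3*(-0.1081)^2 + 3*(-0.1081) + 2.51*|-0.1081| = -0.0179


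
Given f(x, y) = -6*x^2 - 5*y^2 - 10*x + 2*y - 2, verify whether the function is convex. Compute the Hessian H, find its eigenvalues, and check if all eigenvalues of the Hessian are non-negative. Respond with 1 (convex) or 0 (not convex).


The Hessian of f(x,y) = -6*x^2 - 5*y^2 - 10*x + 2*y - 2 is:
H = [[-12, 0], [0, -10]]
Trace = -12 - 10 = -22
Determinant = -12*-10 - (0)^2 = 120
Discriminant = (-22)^2 - 4*120 = 4.0
Eigenvalues: lambda_1 = -12.0, lambda_2 = -10.0
The function is not convex.

0


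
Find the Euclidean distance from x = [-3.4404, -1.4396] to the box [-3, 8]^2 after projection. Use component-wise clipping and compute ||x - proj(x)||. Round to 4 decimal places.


Project each component onto [-3, 8].
clip(-3.4404) = -3.0, clip(-1.4396) = -1.4396
Projection = [-3.0, -1.4396]
Squared diffs: [0.194, 0.0]
Distance = sqrt(0.194) = 0.4404


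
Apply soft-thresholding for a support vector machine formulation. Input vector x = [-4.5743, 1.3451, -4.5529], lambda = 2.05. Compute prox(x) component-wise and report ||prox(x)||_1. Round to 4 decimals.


Soft-thresholding with lambda = 2.05:
prox(-4.5743) = sign(-4.5743)*max(|-4.5743| - 2.05, 0) = -2.5243
prox(1.3451) = sign(1.3451)*max(|1.3451| - 2.05, 0) = 0.0
prox(-4.5529) = sign(-4.5529)*max(|-4.5529| - 2.05, 0) = -2.5029
prox(x) = [-2.5243, 0.0, -2.5029]
||prox(x)||_1 = 2.5243 + 0.0 + 2.5029 = 5.0272


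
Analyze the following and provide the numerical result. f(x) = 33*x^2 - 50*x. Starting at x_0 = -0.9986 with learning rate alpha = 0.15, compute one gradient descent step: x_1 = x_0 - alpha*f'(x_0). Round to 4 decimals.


We compute the gradient at x_0 and apply the update.
f'(x) = 66*x - 50
f'(-0.9986) = 66*-0.9986 - 50 = -115.9076
x_1 = -0.9986 - 0.15*-115.9076 = 16.3875


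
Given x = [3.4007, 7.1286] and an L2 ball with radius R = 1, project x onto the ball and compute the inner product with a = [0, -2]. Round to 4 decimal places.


Step 1: Compute ||x|| (intermediates to 6 decimals).
||x|| = sqrt(3.4007^2 + 7.1286^2) = 7.898209
Step 2: Project.
Since ||x|| > R, scale = R/||x|| = 1/7.898209 = 0.126611, proj(x) = scale * x
proj(x) = [0.430566, 0.902559]
Step 3: Dot product.
a^T * proj(x) = 0*0.430566 - 2*0.902559 = -1.8051


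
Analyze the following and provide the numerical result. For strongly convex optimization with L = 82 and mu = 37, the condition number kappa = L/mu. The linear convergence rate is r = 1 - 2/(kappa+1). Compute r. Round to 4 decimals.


Step 1: Compute the condition number.
kappa = L/mu = 82/37 = 2.2162
Step 2: Compute the convergence rate.
r = 1 - 2/(kappa + 1) = 1 - 2*mu/(L + mu) = (L - mu)/(L + mu) = 45/119 = 0.3782


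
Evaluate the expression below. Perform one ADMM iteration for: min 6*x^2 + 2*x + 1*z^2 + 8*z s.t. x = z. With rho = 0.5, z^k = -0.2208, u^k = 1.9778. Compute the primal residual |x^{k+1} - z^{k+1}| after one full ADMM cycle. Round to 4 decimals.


ADMM iteration with rho = 0.5, z^k = -0.2208, u^k = 1.9778
Step 1: x-update.
Minimize 6*x^2 + 2*x + (0.5/2)*(x + 0.2208 + 1.9778)^2
FOC: (2*6 + 0.5)*x = -2 + 0.5*(-0.2208 - 1.9778)
x^{k+1} = -0.2479
Step 2: z-update.
Minimize 1*z^2 + 8*z + (0.5/2)*(-0.2479 - z + 1.9778)^2
FOC: (2*1 + 0.5)*z = -8 + 0.5*(-0.2479 + 1.9778)
z^{k+1} = -2.854
Step 3: u-update.
u^{k+1} = 1.9778 - 0.2479 + 2.854 = 4.5839
Step 4: Primal residual = |-0.2479 + 2.854| = 2.6061


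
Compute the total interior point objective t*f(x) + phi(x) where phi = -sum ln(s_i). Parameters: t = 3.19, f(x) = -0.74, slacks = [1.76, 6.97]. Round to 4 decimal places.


Step 1: Compute log-barrier.
ln values: [0.5653, 1.9416]
phi = -(0.5653 + 1.9416) = -2.5069
Step 2: Compute augmented objective.
t*f(x) = 3.19*-0.74 = -2.3606
Total = -2.3606 - 2.5069 = -4.8675


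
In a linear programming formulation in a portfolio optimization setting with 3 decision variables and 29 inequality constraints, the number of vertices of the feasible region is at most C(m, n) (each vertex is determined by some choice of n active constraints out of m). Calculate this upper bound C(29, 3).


Each vertex corresponds to some choice of n active constraints out of m, so the number of vertices is at most C(m, n) = m! / (n!(m-n)!).
m = 29, n = 3
Numerator: 29 * 28 * 27
Denominator: 3! = 6
C(29, 3) = 3654


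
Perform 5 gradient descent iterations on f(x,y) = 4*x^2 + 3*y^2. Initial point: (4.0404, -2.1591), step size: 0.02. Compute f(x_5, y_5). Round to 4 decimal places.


Gradient descent on f(x,y) = 4*x^2 + 3*y^2.
Starting point: (4.0404, -2.1591), alpha = 0.02
Step 1: grad_x = 2*4*4.0404 = 32.3232, grad_y = 2*3*-2.1591 = -12.9546
  x_1 = 4.0404 - 0.02*32.3232 = 3.3939
  y_1 = -2.1591 - 0.02*-12.9546 = -1.9
Step 2: grad_x = 2*4*3.3939 = 27.1515, grad_y = 2*3*-1.9 = -11.4
  x_2 = 3.3939 - 0.02*27.1515 = 2.8509
  y_2 = -1.9 - 0.02*-11.4 = -1.672
Step 3: grad_x = 2*4*2.8509 = 22.8072, grad_y = 2*3*-1.672 = -10.032
  x_3 = 2.8509 - 0.02*22.8072 = 2.3948
  y_3 = -1.672 - 0.02*-10.032 = -1.4714
Step 4: grad_x = 2*4*2.3948 = 19.1581, grad_y = 2*3*-1.4714 = -8.8282
  x_4 = 2.3948 - 0.02*19.1581 = 2.0116
  y_4 = -1.4714 - 0.02*-8.8282 = -1.2948
Step 5: grad_x = 2*4*2.0116 = 16.0928, grad_y = 2*3*-1.2948 = -7.7688
  x_5 = 2.0116 - 0.02*16.0928 = 1.6897
  y_5 = -1.2948 - 0.02*-7.7688 = -1.1394
f(1.6897, -1.1394) = 4*1.6897^2 + 3*(-1.1394)^2 = 15.3158


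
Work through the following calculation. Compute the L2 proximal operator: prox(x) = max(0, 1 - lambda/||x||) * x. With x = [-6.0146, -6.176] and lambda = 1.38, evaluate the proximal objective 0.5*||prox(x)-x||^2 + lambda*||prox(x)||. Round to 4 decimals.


Step 1: Compute ||x||.
||x|| = 8.6208
Step 2: Compute scaling factor.
scale = max(0, 1 - 1.38/8.6208) = 0.8399
Step 3: prox(x) = [-5.0518, -5.1874]
||prox(x)|| = 7.2408
Step 4: Proximal objective.
0.5*||prox-x||^2 = 0.9522
lambda*||prox|| = 9.9923
Total = 10.9445


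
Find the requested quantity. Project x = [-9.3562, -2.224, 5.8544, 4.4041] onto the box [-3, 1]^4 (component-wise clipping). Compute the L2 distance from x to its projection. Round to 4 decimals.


Project each component onto [-3, 1].
clip(-9.3562) = -3.0, clip(-2.224) = -2.224, clip(5.8544) = 1.0, clip(4.4041) = 1.0
Projection = [-3.0, -2.224, 1.0, 1.0]
Squared diffs: [40.4013, 0.0, 23.5652, 11.5879]
Distance = sqrt(75.5544) = 8.6922


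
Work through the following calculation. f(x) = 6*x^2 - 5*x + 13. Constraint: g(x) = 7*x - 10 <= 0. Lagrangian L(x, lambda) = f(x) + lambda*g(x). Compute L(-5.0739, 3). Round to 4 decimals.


Step 1: Evaluate f(x).
f(-5.0739) = 6*(-5.0739)^2 - 5*(-5.0739) + 13 = 192.8363
Step 2: Evaluate g(x).
g(-5.0739) = 7*-5.0739 - 10 = -45.5173
Step 3: Compute Lagrangian.
L = 192.8363 + 3*-45.5173 = 56.2844


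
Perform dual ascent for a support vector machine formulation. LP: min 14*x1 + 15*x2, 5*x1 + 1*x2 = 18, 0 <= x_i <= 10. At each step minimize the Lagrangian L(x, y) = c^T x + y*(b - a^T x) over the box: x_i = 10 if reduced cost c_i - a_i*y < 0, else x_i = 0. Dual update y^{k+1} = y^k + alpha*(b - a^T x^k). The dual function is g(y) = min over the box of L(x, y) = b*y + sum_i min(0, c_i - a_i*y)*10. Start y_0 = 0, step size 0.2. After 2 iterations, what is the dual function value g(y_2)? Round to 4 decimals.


Dual ascent for LP: min 14*x1 + 15*x2, 5*x1 + 1*x2 = 18, 0 <= x_i <= 10
Step 1: y^k = 0.0, reduced costs: (14.0, 15.0)
  x^k = (0.0, 0.0), subgradient = b - a^T x = 18.0
  y^{k+1} = 0.0 + 0.2*18.0 = 3.6
Step 2: y^k = 3.6, reduced costs: (-4.0, 11.4)
  x^k = (10.0, 0.0), subgradient = b - a^T x = -32.0
  y^{k+1} = 3.6 + 0.2*-32.0 = -2.8
Dual objective at y_2 = -2.8: reduced costs (28.0, 17.8), box minimizer x = (0.0, 0.0)
g(y_2) = b*y + (c1 - a1*y)*x1 + (c2 - a2*y)*x2 = 18*(-2.8) + 28.0*0.0 + 17.8*0.0 = -50.4 + 0.0 + 0.0 = -50.4


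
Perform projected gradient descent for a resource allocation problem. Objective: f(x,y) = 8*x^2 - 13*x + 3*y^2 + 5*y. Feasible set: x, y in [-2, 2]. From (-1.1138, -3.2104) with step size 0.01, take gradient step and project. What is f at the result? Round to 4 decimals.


Step 1: Compute gradient at (-1.1138, -3.2104).
grad_x = 2*8*-1.1138 - 13 = -30.8208
grad_y = 2*3*-3.2104 + 5 = -14.2624
Step 2: Gradient step.
x_raw = -1.1138 - 0.01*-30.8208 = -0.8056
y_raw = -3.2104 - 0.01*-14.2624 = -3.0678
Step 3: Project onto [-2, 2].
x_proj = clip(-0.8056) = -0.8056
y_proj = clip(-3.0678) = -2.0
Step 4: Evaluate f.
f(-0.8056, -2.0) = 17.6645


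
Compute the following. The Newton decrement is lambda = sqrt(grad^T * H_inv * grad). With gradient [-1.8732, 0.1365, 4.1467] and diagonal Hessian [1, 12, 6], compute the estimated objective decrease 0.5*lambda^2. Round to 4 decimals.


Step 1: H is diagonal, so H^(-1) * g = [-1.8732, 0.0114, 0.6911].
Step 2: g^T H^(-1) g = sum_i g_i^2 / H_ii
  = (-1.8732)^2/1 + (0.1365)^2/12 + (4.1467)^2/6
  = 3.5089 + 0.0016 + 2.8659 = 6.3763
Step 3: Objective decrease = 0.5 * g^T H^(-1) g = 3.1881


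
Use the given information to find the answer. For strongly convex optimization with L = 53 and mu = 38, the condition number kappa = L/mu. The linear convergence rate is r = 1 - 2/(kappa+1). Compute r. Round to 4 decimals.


Step 1: Compute the condition number.
kappa = L/mu = 53/38 = 1.3947
Step 2: Compute the convergence rate.
r = 1 - 2/(kappa + 1) = 1 - 2*mu/(L + mu) = (L - mu)/(L + mu) = 15/91 = 0.1648


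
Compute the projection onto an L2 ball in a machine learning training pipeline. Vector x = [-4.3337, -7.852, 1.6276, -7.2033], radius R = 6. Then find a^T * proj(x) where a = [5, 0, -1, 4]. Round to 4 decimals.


Step 1: Compute ||x|| (intermediates to 6 decimals).
||x|| = sqrt((-4.3337)^2 + (-7.852)^2 + 1.6276^2 + (-7.2033)^2) = 11.617722
Step 2: Project.
Since ||x|| > R, scale = R/||x|| = 6/11.617722 = 0.516452, proj(x) = scale * x
proj(x) = [-2.238148, -4.055181, 0.840577, -3.720159]
Step 3: Dot product.
a^T * proj(x) = 5*(-2.238148) + 0*(-4.055181) - 1*0.840577 + 4*(-3.720159) = -26.912


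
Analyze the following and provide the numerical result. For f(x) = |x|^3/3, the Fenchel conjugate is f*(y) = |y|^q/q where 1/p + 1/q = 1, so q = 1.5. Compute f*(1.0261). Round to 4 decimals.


The conjugate exponent q satisfies 1/p + 1/q = 1.
p = 3, so q = 3/(3 - 1) = 1.5
|y|^q = 1.0261^1.5 = 1.0394
f*(1.0261) = 1.0394 / 1.5 = 0.6929


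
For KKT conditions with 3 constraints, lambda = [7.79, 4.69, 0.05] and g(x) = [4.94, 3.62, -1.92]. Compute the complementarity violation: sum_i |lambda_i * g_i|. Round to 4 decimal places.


KKT complementary slackness check:
lambda_1 * g_1 = 7.79 * 4.94 = 38.4826
lambda_2 * g_2 = 4.69 * 3.62 = 16.9778
lambda_3 * g_3 = 0.05 * -1.92 = -0.096
Total violation = 38.4826 + 16.9778 + 0.096 = 55.5564


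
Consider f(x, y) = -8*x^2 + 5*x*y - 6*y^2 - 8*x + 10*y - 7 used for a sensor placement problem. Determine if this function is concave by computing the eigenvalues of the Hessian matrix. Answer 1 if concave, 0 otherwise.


The Hessian of f(x,y) = -8*x^2 + 5*x*y - 6*y^2 - 8*x + 10*y - 7 is:
H = [[-16, 5], [5, -12]]
Trace = -16 - 12 = -28
Determinant = -16*-12 - (5)^2 = 167
Discriminant = (-28)^2 - 4*167 = 116.0
Eigenvalues: lambda_1 = -19.3852, lambda_2 = -8.6148
The function is concave.

1


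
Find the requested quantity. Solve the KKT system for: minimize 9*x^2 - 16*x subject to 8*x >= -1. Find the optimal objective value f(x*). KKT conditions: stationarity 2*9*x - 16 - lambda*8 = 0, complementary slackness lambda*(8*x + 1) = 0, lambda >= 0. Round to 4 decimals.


Step 1: Try lambda = 0 (constraint inactive).
Stationarity: 2*9*x - 16 = 0
x* = 16/(2*9) = 8/9 = 0.8889 (rounded; the exact value 8/9 is used below)
Check constraint: 8*0.8889 = 7.1112 >= -1 -- satisfied.
Step 2: Compute optimal value.
f(x*) = 9*(8/9)^2 - 16*(8/9) = -7.1111


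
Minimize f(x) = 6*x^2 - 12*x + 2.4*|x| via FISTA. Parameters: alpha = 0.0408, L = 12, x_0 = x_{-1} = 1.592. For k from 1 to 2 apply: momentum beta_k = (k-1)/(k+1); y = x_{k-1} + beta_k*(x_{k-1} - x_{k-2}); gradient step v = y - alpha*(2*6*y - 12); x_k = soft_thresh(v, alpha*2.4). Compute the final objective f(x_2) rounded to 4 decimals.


FISTA on f(x) = 6*x^2 - 12*x + 2.4*|x|
L = 12, alpha = 0.0408
Iteration 1: beta = 0.0, y = 1.592 + 0.0*(1.592 - 1.592) = 1.592
  grad(y) = 7.104, v = y - alpha*grad = 1.3022
  prox(v) = soft_thresh(1.3022, 0.0979) = 1.2042
Iteration 2: beta = 0.3333, y = 1.2042 + 0.3333*(1.2042 - 1.592) = 1.075
  grad(y) = 0.8998, v = y - alpha*grad = 1.0383
  prox(v) = soft_thresh(1.0383, 0.0979) = 0.9404
f(x_2) = 6*0.9404^2 - 12*0.9404 + 2.4*|0.9404| = -3.7218


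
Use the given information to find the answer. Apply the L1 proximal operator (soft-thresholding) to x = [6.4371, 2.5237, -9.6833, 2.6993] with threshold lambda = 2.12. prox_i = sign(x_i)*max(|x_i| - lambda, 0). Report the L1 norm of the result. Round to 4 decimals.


Soft-thresholding with lambda = 2.12:
prox(6.4371) = sign(6.4371)*max(|6.4371| - 2.12, 0) = 4.3171
prox(2.5237) = sign(2.5237)*max(|2.5237| - 2.12, 0) = 0.4037
prox(-9.6833) = sign(-9.6833)*max(|-9.6833| - 2.12, 0) = -7.5633
prox(2.6993) = sign(2.6993)*max(|2.6993| - 2.12, 0) = 0.5793
prox(x) = [4.3171, 0.4037, -7.5633, 0.5793]
||prox(x)||_1 = 4.3171 + 0.4037 + 7.5633 + 0.5793 = 12.8634


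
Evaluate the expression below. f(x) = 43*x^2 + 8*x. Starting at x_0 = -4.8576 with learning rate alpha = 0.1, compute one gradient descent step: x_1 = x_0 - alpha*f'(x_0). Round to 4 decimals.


We compute the gradient at x_0 and apply the update.
f'(x) = 86*x + 8
f'(-4.8576) = 86*-4.8576 + 8 = -409.7536
x_1 = -4.8576 - 0.1*-409.7536 = 36.1178


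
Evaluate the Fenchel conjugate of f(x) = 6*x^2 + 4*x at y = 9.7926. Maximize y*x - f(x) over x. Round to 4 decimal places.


f*(y) = sup_x {y*x - a*x^2 - b*x} = sup_x {(y-b)*x - a*x^2}
FOC: (y - b) - 2a*x = 0 => x* = (y - b)/(2a)
x* = (9.7926 - 4)/(2*6) = 0.4827
f*(9.7926) = (y-b)^2/(4a) = (9.7926 - 4)^2/(4*6)
= 33.5542/24 = 1.3981


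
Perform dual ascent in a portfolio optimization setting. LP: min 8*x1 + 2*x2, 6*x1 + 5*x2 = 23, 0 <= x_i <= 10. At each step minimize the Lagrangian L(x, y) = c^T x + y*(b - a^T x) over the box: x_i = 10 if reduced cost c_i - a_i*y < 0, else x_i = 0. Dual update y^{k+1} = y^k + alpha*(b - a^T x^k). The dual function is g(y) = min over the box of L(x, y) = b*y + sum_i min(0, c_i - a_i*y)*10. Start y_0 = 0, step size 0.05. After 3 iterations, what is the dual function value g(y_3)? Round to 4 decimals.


Dual ascent for LP: min 8*x1 + 2*x2, 6*x1 + 5*x2 = 23, 0 <= x_i <= 10
Step 1: y^k = 0.0, reduced costs: (8.0, 2.0)
  x^k = (0.0, 0.0), subgradient = b - a^T x = 23.0
  y^{k+1} = 0.0 + 0.05*23.0 = 1.15
Step 2: y^k = 1.15, reduced costs: (1.1, -3.75)
  x^k = (0.0, 10.0), subgradient = b - a^T x = -27.0
  y^{k+1} = 1.15 + 0.05*-27.0 = -0.2
Step 3: y^k = -0.2, reduced costs: (9.2, 3.0)
  x^k = (0.0, 0.0), subgradient = b - a^T x = 23.0
  y^{k+1} = -0.2 + 0.05*23.0 = 0.95
Dual objective at y_3 = 0.95: reduced costs (2.3, -2.75), box minimizer x = (0.0, 10.0)
g(y_3) = b*y + (c1 - a1*y)*x1 + (c2 - a2*y)*x2 = 23*0.95 + 2.3*0.0 + (-2.75)*10.0 = 21.85 + 0.0 - 27.5 = -5.65


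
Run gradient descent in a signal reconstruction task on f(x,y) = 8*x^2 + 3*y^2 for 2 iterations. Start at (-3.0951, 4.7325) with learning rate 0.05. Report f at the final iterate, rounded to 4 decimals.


Gradient descent on f(x,y) = 8*x^2 + 3*y^2.
Starting point: (-3.0951, 4.7325), alpha = 0.05
Step 1: grad_x = 2*8*-3.0951 = -49.5216, grad_y = 2*3*4.7325 = 28.395
  x_1 = -3.0951 - 0.05*-49.5216 = -0.619
  y_1 = 4.7325 - 0.05*28.395 = 3.3128
Step 2: grad_x = 2*8*-0.619 = -9.9043, grad_y = 2*3*3.3128 = 19.8765
  x_2 = -0.619 - 0.05*-9.9043 = -0.1238
  y_2 = 3.3128 - 0.05*19.8765 = 2.3189
f(-0.1238, 2.3189) = 8*(-0.1238)^2 + 3*2.3189^2 = 16.2549


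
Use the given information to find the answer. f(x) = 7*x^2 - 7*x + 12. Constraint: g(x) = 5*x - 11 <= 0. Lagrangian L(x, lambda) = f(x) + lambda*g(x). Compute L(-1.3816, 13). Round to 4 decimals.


Step 1: Evaluate f(x).
f(-1.3816) = 7*(-1.3816)^2 - 7*(-1.3816) + 12 = 35.0329
Step 2: Evaluate g(x).
g(-1.3816) = 5*-1.3816 - 11 = -17.908
Step 3: Compute Lagrangian.
L = 35.0329 + 13*-17.908 = -197.7711


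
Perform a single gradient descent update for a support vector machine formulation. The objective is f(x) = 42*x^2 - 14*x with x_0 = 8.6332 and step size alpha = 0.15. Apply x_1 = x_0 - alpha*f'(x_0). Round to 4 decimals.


We compute the gradient at x_0 and apply the update.
f'(x) = 84*x - 14
f'(8.6332) = 84*8.6332 - 14 = 711.1888
x_1 = 8.6332 - 0.15*711.1888 = -98.0451


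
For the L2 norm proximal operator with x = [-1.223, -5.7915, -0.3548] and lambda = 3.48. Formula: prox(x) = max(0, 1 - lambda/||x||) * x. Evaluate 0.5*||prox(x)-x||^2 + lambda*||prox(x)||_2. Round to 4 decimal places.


Step 1: Compute ||x||.
||x|| = 5.9298
Step 2: Compute scaling factor.
scale = max(0, 1 - 3.48/5.9298) = 0.4131
Step 3: prox(x) = [-0.5053, -2.3927, -0.1466]
||prox(x)|| = 2.4498
Step 4: Proximal objective.
0.5*||prox-x||^2 = 6.0552
lambda*||prox|| = 8.5253
Total = 14.5807


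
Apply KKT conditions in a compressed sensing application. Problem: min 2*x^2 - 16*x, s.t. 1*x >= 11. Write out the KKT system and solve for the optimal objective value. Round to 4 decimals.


Step 1: Try lambda = 0 (constraint inactive).
x_unc = 16/(2*2) = 4.0
Check: 1*4.0 = 4.0 < 11 -- violated!
Step 2: Constraint must be active: 1*x = 11
x* = 11/1 = 11.0
lambda = (2*2*11.0 - 16)/1 = 28.0
Step 3: Compute optimal value.
f(x*) = 2*11.0^2 - 16*11.0 = 66.0


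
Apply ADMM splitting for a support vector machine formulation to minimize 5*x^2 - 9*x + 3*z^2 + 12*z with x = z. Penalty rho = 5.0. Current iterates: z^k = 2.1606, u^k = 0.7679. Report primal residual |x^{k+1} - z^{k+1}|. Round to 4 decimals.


ADMM iteration with rho = 5.0, z^k = 2.1606, u^k = 0.7679
Step 1: x-update.
Minimize 5*x^2 - 9*x + (5.0/2)*(x - 2.1606 + 0.7679)^2
FOC: (2*5 + 5.0)*x = 9 + 5.0*(2.1606 - 0.7679)
x^{k+1} = 1.0642
Step 2: z-update.
Minimize 3*z^2 + 12*z + (5.0/2)*(1.0642 - z + 0.7679)^2
FOC: (2*3 + 5.0)*z = -12 + 5.0*(1.0642 + 0.7679)
z^{k+1} = -0.2581
Step 3: u-update.
u^{k+1} = 0.7679 + 1.0642 + 0.2581 = 2.0903
Step 4: Primal residual = |1.0642 + 0.2581| = 1.3224


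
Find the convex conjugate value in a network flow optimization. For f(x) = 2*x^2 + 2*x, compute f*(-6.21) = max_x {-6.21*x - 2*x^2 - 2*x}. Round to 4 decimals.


f*(y) = sup_x {y*x - a*x^2 - b*x} = sup_x {(y-b)*x - a*x^2}
FOC: (y - b) - 2a*x = 0 => x* = (y - b)/(2a)
x* = (-6.21 - 2)/(2*2) = -2.0525
f*(-6.21) = (y-b)^2/(4a) = (-6.21 - 2)^2/(4*2)
= 67.4041/8 = 8.4255


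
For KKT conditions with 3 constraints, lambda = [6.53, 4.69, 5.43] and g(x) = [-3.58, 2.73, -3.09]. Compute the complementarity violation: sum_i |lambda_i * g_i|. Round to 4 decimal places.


KKT complementary slackness check:
lambda_1 * g_1 = 6.53 * -3.58 = -23.3774
lambda_2 * g_2 = 4.69 * 2.73 = 12.8037
lambda_3 * g_3 = 5.43 * -3.09 = -16.7787
Total violation = 23.3774 + 12.8037 + 16.7787 = 52.9598


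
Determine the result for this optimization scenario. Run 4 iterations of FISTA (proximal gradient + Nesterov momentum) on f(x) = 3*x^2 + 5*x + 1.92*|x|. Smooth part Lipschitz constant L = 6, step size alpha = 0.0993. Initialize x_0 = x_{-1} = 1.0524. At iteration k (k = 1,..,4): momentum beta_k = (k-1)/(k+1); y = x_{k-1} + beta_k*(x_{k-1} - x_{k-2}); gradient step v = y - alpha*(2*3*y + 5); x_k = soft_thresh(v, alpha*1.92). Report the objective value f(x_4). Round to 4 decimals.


FISTA on f(x) = 3*x^2 + 5*x + 1.92*|x|
L = 6, alpha = 0.0993
Iteration 1: beta = 0.0, y = 1.0524 + 0.0*(1.0524 - 1.0524) = 1.0524
  grad(y) = 11.3144, v = y - alpha*grad = -0.0711
  prox(v) = soft_thresh(-0.0711, 0.1907) = 0.0
Iteration 2: beta = 0.3333, y = 0.0 + 0.3333*(0.0 - 1.0524) = -0.3508
  grad(y) = 2.8952, v = y - alpha*grad = -0.6383
  prox(v) = soft_thresh(-0.6383, 0.1907) = -0.4476
Iteration 3: beta = 0.5, y = -0.4476 + 0.5*(-0.4476 - 0.0) = -0.6715
  grad(y) = 0.9713, v = y - alpha*grad = -0.7679
  prox(v) = soft_thresh(-0.7679, 0.1907) = -0.5772
Iteration 4: beta = 0.6, y = -0.5772 + 0.6*(-0.5772 + 0.4476) = -0.655
  grad(y) = 1.0699, v = y - alpha*grad = -0.7613
  prox(v) = soft_thresh(-0.7613, 0.1907) = -0.5706
f(x_4) = 3*(-0.5706)^2 + 5*(-0.5706) + 1.92*|-0.5706| = -0.7807


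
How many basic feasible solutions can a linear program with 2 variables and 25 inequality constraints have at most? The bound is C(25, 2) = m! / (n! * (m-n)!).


Each vertex corresponds to some choice of n active constraints out of m, so the number of vertices is at most C(m, n) = m! / (n!(m-n)!).
m = 25, n = 2
Numerator: 25 * 24
Denominator: 2! = 2
C(25, 2) = 300


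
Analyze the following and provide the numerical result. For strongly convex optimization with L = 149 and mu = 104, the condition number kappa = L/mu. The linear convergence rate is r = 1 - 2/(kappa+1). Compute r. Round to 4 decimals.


Step 1: Compute the condition number.
kappa = L/mu = 149/104 = 1.4327
Step 2: Compute the convergence rate.
r = 1 - 2/(kappa + 1) = 1 - 2*mu/(L + mu) = (L - mu)/(L + mu) = 45/253 = 0.1779


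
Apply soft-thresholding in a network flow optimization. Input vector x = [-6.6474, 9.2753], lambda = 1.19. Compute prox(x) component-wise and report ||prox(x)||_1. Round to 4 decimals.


Soft-thresholding with lambda = 1.19:
prox(-6.6474) = sign(-6.6474)*max(|-6.6474| - 1.19, 0) = -5.4574
prox(9.2753) = sign(9.2753)*max(|9.2753| - 1.19, 0) = 8.0853
prox(x) = [-5.4574, 8.0853]
||prox(x)||_1 = 5.4574 + 8.0853 = 13.5427


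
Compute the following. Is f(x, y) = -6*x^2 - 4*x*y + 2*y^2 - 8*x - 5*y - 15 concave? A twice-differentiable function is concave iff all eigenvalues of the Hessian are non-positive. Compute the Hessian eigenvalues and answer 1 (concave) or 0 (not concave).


The Hessian of f(x,y) = -6*x^2 - 4*x*y + 2*y^2 - 8*x - 5*y - 15 is:
H = [[-12, -4], [-4, 4]]
Trace = -12 + 4 = -8
Determinant = -12*4 - (-4)^2 = -64
Discriminant = (-8)^2 - 4*-64 = 320.0
Eigenvalues: lambda_1 = -12.9443, lambda_2 = 4.9443
The function is not concave.

0


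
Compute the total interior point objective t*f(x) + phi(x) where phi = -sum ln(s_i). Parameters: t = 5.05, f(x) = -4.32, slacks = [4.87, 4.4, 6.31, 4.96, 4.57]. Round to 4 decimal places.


Step 1: Compute log-barrier.
ln values: [1.5831, 1.4816, 1.8421, 1.6014, 1.5195]
phi = -(1.5831 + 1.4816 + 1.8421 + 1.6014 + 1.5195) = -8.0278
Step 2: Compute augmented objective.
t*f(x) = 5.05*-4.32 = -21.816
Total = -21.816 - 8.0278 = -29.8438


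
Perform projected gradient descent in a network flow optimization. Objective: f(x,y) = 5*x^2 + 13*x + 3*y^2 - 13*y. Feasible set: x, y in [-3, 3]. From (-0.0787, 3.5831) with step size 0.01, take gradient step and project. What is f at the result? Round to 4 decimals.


Step 1: Compute gradient at (-0.0787, 3.5831).
grad_x = 2*5*-0.0787 + 13 = 12.213
grad_y = 2*3*3.5831 - 13 = 8.4986
Step 2: Gradient step.
x_raw = -0.0787 - 0.01*12.213 = -0.2008
y_raw = 3.5831 - 0.01*8.4986 = 3.4981
Step 3: Project onto [-3, 3].
x_proj = clip(-0.2008) = -0.2008
y_proj = clip(3.4981) = 3.0
Step 4: Evaluate f.
f(-0.2008, 3.0) = -14.4091


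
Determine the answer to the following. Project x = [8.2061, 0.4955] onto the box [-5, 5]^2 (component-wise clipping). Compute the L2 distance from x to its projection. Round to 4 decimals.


Project each component onto [-5, 5].
clip(8.2061) = 5.0, clip(0.4955) = 0.4955
Projection = [5.0, 0.4955]
Squared diffs: [10.2791, 0.0]
Distance = sqrt(10.2791) = 3.2061
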